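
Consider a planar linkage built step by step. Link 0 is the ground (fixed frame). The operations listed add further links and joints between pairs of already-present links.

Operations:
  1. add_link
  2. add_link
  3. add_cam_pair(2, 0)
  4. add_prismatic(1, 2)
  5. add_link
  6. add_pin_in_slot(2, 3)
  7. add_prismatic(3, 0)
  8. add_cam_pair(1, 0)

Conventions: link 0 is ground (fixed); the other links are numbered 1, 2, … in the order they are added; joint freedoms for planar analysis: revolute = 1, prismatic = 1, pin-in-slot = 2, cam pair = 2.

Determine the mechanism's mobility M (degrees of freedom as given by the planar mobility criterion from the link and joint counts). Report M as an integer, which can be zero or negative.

L=1 J1=0 J2=0
add link → L=2 J1=0 J2=0
add link → L=3 J1=0 J2=0
C@2,0 dof=2 J2 → L=3 J1=0 J2=1
P@1,2 dof=1 J1 → L=3 J1=1 J2=1
add link → L=4 J1=1 J2=1
PS@2,3 dof=2 J2 → L=4 J1=1 J2=2
P@3,0 dof=1 J1 → L=4 J1=2 J2=2
C@1,0 dof=2 J2 → L=4 J1=2 J2=3
M=3(L−1)−2J1−J2=3·3−2·2−3=2

M = 2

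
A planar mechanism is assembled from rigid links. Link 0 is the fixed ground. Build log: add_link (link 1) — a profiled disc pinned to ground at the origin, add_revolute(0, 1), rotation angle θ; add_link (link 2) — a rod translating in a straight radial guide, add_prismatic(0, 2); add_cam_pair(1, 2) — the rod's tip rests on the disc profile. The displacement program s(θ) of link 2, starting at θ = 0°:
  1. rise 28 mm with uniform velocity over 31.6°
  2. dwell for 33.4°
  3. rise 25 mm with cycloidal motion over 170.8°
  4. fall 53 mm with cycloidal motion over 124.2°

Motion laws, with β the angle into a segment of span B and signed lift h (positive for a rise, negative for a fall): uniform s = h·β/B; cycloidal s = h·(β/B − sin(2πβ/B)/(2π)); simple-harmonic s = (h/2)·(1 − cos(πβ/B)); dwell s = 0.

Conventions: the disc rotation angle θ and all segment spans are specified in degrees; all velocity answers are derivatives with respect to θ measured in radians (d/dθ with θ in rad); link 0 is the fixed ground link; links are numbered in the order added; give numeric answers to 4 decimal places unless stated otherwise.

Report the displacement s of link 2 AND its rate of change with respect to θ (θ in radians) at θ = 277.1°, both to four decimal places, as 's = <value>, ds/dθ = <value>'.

seg 1 [0°–31.6°] uniform, h=28: full span → s += 28 → s = 28.0000
seg 2 [31.6°–65°] dwell: s stays 28.0000
seg 3 [65°–235.8°] cycloidal, h=25: full span → s += 25 → s = 53.0000
seg 4 [235.8°–360°] cycloidal, h=-53: θ=277.1° here. β=41.3, B=124.2. -53·(0.3325 − sin(2π·0.3325)/(2π)) = -10.2976 → s = 42.7024
velocity in seg [235.8°–360°] (cycloidal), θ in radians: β = 41.3° = 0.7208 rad, B = 124.2° = 2.1677 rad; ds/dθ = (h/B)(1 − cos(2πβ/B)) = ((-53)/2.1677)(1 − cos(2π·0.3325)) = -36.567560 mm/rad

s = 42.7024, ds/dθ = -36.5676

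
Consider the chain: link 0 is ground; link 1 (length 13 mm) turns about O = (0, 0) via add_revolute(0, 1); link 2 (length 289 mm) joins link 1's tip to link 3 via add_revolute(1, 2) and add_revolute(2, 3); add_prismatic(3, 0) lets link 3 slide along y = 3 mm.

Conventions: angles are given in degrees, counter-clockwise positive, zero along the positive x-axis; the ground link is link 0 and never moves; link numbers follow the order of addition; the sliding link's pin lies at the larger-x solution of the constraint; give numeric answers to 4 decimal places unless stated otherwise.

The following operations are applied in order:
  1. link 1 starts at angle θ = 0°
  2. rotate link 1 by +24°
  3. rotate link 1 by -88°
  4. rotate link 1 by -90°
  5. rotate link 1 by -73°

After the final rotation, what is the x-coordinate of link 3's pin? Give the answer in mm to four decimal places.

geometry: r = 13 mm, L = 289 mm, e = 3 mm; θ starts at 0°
rotate link 1 by +24°: θ ← 0° +24° = 24°
rotate link 1 by -88°: θ ← 24° -88° = -64°
rotate link 1 by -90°: θ ← -64° -90° = -154°
rotate link 1 by -73°: θ ← -154° -73° = -227°
crank pin P = (r cos θ, r sin θ) = (-8.865979, 9.507598)
h = r sin θ − e = 9.507598 − 3 = 6.507598
x = r cos θ + √(L² − h²) = -8.865979 + 288.926723 = 280.060744

280.0607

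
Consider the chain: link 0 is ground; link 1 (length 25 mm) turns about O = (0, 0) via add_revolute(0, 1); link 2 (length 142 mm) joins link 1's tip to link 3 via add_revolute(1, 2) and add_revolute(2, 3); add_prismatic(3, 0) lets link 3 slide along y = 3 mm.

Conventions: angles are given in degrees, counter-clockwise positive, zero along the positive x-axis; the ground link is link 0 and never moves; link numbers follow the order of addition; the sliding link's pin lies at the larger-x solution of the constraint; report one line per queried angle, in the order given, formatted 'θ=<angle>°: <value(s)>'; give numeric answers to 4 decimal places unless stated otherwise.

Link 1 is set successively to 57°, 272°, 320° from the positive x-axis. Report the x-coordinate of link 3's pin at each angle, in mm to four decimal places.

geometry: r = 25 mm, L = 142 mm, e = 3 mm
θ=57°: crank pin P = (r cos θ, r sin θ) = (13.615976, 20.966764)
θ=57°: h = r sin θ − e = 20.966764 − 3 = 17.966764
θ=57°: x = r cos θ + √(L² − h²) = 13.615976 + 140.858778 = 154.474754
θ=272°: crank pin P = (r cos θ, r sin θ) = (0.872487, -24.984771)
θ=272°: h = r sin θ − e = -24.984771 − 3 = -27.984771
θ=272°: x = r cos θ + √(L² − h²) = 0.872487 + 139.215131 = 140.087618
θ=320°: crank pin P = (r cos θ, r sin θ) = (19.151111, -16.069690)
θ=320°: h = r sin θ − e = -16.069690 − 3 = -19.069690
θ=320°: x = r cos θ + √(L² − h²) = 19.151111 + 140.713705 = 159.864817

θ=57°: 154.4748
θ=272°: 140.0876
θ=320°: 159.8648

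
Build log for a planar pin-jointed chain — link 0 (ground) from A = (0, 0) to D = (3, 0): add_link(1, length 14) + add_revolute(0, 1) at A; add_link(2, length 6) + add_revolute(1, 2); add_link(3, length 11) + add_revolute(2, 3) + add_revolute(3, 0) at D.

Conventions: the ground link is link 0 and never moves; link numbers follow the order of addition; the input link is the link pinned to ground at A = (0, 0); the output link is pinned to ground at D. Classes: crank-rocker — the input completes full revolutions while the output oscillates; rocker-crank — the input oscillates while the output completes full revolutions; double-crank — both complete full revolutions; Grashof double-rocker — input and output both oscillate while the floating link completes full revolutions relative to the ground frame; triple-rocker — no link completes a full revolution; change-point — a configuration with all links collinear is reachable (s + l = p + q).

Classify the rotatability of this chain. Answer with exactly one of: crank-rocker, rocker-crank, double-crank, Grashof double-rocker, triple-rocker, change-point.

lengths: ground=3, input=14, coupler=6, output=11
sorted: s=3 (shortest), l=14 (longest), p+q=17
s + l = 17 vs p + q = 17
s + l = p + q → change-point (collinear configuration reachable)

change-point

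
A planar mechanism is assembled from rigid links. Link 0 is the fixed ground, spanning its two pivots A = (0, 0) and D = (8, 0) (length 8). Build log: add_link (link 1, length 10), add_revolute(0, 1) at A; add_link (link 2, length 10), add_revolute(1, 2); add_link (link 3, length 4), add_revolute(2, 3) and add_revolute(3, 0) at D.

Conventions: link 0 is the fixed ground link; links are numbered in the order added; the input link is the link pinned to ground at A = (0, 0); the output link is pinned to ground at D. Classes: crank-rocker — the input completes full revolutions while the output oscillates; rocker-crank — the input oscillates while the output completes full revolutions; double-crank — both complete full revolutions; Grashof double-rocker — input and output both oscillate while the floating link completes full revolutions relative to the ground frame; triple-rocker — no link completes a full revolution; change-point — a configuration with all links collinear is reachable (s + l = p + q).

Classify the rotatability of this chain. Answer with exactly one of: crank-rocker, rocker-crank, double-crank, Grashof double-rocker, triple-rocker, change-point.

lengths: ground=8, input=10, coupler=10, output=4
sorted: s=4 (shortest), l=10 (longest), p+q=18
s + l = 14 vs p + q = 18
s + l < p + q (Grashof) with shortest = output link → rocker-crank

rocker-crank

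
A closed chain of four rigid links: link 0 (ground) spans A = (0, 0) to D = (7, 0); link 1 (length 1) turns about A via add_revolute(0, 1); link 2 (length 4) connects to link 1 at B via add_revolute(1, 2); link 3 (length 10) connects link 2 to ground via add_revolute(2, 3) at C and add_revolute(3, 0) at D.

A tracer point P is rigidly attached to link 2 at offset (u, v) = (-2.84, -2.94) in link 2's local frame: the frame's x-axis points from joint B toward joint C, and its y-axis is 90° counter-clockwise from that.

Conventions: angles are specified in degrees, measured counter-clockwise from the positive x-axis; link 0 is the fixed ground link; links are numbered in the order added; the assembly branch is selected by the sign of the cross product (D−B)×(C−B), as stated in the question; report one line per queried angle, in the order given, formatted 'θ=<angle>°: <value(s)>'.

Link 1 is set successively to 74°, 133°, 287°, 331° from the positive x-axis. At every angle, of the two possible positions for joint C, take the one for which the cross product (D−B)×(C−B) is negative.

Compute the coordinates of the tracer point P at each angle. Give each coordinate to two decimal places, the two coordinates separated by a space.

A=(0,0), D=(7.00,0)
θ=74°: B = A + 1.00·(cos74°, sin74°) = (0.2756, 0.9613)
θ=74°: |BD| = 6.7927
θ=74°: circle(B,4.00) ∩ circle(D,10.00): a=-2.7867, h=2.8695
θ=74°:   candidates: C₊=(-2.0770,4.1963) cross=19.492; C₋=(-2.8891,-1.4850) cross=-19.492
θ=74°:   branch - wants cross < 0 → take C=(-2.8891,-1.4850) (cross=-19.492)
θ=74°: ex = (C−B)/|BC| = (-0.7912,-0.6116); ey = (0.6116,-0.7912)
θ=74°: P = B + -2.84·ex + -2.94·ey = (0.7246,5.0242)
θ=133°: B = A + 1.00·(cos133°, sin133°) = (-0.6820, 0.7314)
θ=133°: |BD| = 7.7167
θ=133°: circle(B,4.00) ∩ circle(D,10.00): a=-1.5844, h=3.6729
θ=133°:   candidates: C₊=(-1.9111,4.5378) cross=28.342; C₋=(-2.6073,-2.7748) cross=-28.342
θ=133°:   branch - wants cross < 0 → take C=(-2.6073,-2.7748) (cross=-28.342)
θ=133°: ex = (C−B)/|BC| = (-0.4813,-0.8765); ey = (0.8765,-0.4813)
θ=133°: P = B + -2.84·ex + -2.94·ey = (-1.8921,4.6358)
θ=287°: B = A + 1.00·(cos287°, sin287°) = (0.2924, -0.9563)
θ=287°: |BD| = 6.7755
θ=287°: circle(B,4.00) ∩ circle(D,10.00): a=-2.8111, h=2.8456
θ=287°:   candidates: C₊=(-2.8922,1.4641) cross=19.280; C₋=(-2.0890,-4.1702) cross=-19.280
θ=287°:   branch - wants cross < 0 → take C=(-2.0890,-4.1702) (cross=-19.280)
θ=287°: ex = (C−B)/|BC| = (-0.5953,-0.8035); ey = (0.8035,-0.5953)
θ=287°: P = B + -2.84·ex + -2.94·ey = (-0.3791,3.0759)
θ=331°: B = A + 1.00·(cos331°, sin331°) = (0.8746, -0.4848)
θ=331°: |BD| = 6.1445
θ=331°: circle(B,4.00) ∩ circle(D,10.00): a=-3.7631, h=1.3562
θ=331°:   candidates: C₊=(-2.9837,0.5703) cross=8.333; C₋=(-2.7697,-2.1337) cross=-8.333
θ=331°:   branch - wants cross < 0 → take C=(-2.7697,-2.1337) (cross=-8.333)
θ=331°: ex = (C−B)/|BC| = (-0.9111,-0.4122); ey = (0.4122,-0.9111)
θ=331°: P = B + -2.84·ex + -2.94·ey = (2.2502,3.3645)

θ=74°: 0.72 5.02
θ=133°: -1.89 4.64
θ=287°: -0.38 3.08
θ=331°: 2.25 3.36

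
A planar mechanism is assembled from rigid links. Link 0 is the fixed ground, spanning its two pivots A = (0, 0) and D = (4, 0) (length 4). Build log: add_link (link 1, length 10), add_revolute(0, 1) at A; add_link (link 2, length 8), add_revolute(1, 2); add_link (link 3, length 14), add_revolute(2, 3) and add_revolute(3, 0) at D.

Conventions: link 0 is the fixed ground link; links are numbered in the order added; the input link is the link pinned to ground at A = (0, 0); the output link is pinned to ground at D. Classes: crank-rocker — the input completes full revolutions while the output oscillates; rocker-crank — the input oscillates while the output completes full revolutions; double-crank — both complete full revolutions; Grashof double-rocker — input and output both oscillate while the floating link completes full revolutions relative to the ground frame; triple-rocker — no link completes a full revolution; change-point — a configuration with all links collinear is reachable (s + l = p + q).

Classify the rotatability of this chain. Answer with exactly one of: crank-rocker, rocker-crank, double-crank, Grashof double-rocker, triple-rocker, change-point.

lengths: ground=4, input=10, coupler=8, output=14
sorted: s=4 (shortest), l=14 (longest), p+q=18
s + l = 18 vs p + q = 18
s + l = p + q → change-point (collinear configuration reachable)

change-point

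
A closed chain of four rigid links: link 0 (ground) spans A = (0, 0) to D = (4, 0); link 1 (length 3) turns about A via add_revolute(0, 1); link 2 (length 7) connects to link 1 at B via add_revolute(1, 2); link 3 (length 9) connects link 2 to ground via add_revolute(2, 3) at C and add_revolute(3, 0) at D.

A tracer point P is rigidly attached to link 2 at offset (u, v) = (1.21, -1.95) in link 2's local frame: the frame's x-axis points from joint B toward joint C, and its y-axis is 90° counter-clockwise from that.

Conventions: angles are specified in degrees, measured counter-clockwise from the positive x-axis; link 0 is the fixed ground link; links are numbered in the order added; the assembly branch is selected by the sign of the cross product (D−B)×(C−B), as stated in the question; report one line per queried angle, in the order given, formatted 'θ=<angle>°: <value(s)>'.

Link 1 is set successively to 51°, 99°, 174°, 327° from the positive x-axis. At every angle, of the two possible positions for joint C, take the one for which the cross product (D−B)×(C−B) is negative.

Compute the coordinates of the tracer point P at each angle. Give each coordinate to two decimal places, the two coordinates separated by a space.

A=(0,0), D=(4.00,0)
θ=51°: B = A + 3.00·(cos51°, sin51°) = (1.8880, 2.3314)
θ=51°: |BD| = 3.1458
θ=51°: circle(B,7.00) ∩ circle(D,9.00): a=-3.5132, h=6.0546
θ=51°:   candidates: C₊=(4.0165,9.0000) cross=19.047; C₋=(-4.9578,0.8702) cross=-19.047
θ=51°:   branch - wants cross < 0 → take C=(-4.9578,0.8702) (cross=-19.047)
θ=51°: ex = (C−B)/|BC| = (-0.9780,-0.2087); ey = (0.2087,-0.9780)
θ=51°: P = B + 1.21·ex + -1.95·ey = (0.2976,3.9859)
θ=99°: B = A + 3.00·(cos99°, sin99°) = (-0.4693, 2.9631)
θ=99°: |BD| = 5.3623
θ=99°: circle(B,7.00) ∩ circle(D,9.00): a=-0.3026, h=6.9935
θ=99°:   candidates: C₊=(3.1429,8.9591) cross=37.501; C₋=(-4.5859,-2.6985) cross=-37.501
θ=99°:   branch - wants cross < 0 → take C=(-4.5859,-2.6985) (cross=-37.501)
θ=99°: ex = (C−B)/|BC| = (-0.5881,-0.8088); ey = (0.8088,-0.5881)
θ=99°: P = B + 1.21·ex + -1.95·ey = (-2.7580,3.1312)
θ=174°: B = A + 3.00·(cos174°, sin174°) = (-2.9836, 0.3136)
θ=174°: |BD| = 6.9906
θ=174°: circle(B,7.00) ∩ circle(D,9.00): a=1.2065, h=6.8952
θ=174°:   candidates: C₊=(-1.4690,7.1478) cross=48.202; C₋=(-2.0876,-6.6288) cross=-48.202
θ=174°:   branch - wants cross < 0 → take C=(-2.0876,-6.6288) (cross=-48.202)
θ=174°: ex = (C−B)/|BC| = (0.1280,-0.9918); ey = (0.9918,0.1280)
θ=174°: P = B + 1.21·ex + -1.95·ey = (-4.7626,-1.1361)
θ=327°: B = A + 3.00·(cos327°, sin327°) = (2.5160, -1.6339)
θ=327°: |BD| = 2.2072
θ=327°: circle(B,7.00) ∩ circle(D,9.00): a=-6.1453, h=3.3520
θ=327°:   candidates: C₊=(-4.0969,-3.9293) cross=7.399; C₋=(0.8657,-8.4366) cross=-7.399
θ=327°:   branch - wants cross < 0 → take C=(0.8657,-8.4366) (cross=-7.399)
θ=327°: ex = (C−B)/|BC| = (-0.2358,-0.9718); ey = (0.9718,-0.2358)
θ=327°: P = B + 1.21·ex + -1.95·ey = (0.3357,-2.3501)

θ=51°: 0.30 3.99
θ=99°: -2.76 3.13
θ=174°: -4.76 -1.14
θ=327°: 0.34 -2.35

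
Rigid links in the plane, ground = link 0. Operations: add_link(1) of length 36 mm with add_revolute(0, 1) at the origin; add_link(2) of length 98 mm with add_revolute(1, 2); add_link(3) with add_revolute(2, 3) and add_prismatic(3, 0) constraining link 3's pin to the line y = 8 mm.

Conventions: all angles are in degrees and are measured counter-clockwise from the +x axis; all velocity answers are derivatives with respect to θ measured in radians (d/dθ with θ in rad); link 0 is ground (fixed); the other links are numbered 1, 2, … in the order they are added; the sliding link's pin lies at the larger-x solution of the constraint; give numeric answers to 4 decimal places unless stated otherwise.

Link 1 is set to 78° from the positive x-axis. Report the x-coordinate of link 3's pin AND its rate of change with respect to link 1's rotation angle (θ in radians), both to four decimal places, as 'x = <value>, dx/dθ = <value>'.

geometry: r = 36 mm, L = 98 mm, e = 8 mm
crank pin P = (r cos θ, r sin θ) = (7.484821, 35.213314)
h = r sin θ − e = 35.213314 − 8 = 27.213314
x = r cos θ + √(L² − h²) = 7.484821 + 94.145821 = 101.630642
dx/dθ = −r sin θ − h·r cos θ/√(L² − h²) (θ in radians; h = 27.213314) = -37.376838

x = 101.6306, dx/dθ = -37.3768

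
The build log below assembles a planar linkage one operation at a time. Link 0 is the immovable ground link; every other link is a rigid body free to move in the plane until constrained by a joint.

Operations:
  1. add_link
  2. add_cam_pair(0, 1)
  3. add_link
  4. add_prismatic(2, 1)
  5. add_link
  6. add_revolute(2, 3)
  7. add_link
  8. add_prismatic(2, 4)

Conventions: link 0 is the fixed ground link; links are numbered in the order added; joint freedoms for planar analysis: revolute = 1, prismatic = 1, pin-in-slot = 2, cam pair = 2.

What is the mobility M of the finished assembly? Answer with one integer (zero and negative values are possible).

link 0 = ground. State L|J1|J2 = 1|0|0
+link1  2|0|0
C(0,1) f=2→J2  2|0|1
+link2  3|0|1
P(2,1) f=1→J1  3|1|1
+link3  4|1|1
R(2,3) f=1→J1  4|2|1
+link4  5|2|1
P(2,4) f=1→J1  5|3|1
M = 3(5−1)−2·3−1 = 12−6−1 = 5

M = 5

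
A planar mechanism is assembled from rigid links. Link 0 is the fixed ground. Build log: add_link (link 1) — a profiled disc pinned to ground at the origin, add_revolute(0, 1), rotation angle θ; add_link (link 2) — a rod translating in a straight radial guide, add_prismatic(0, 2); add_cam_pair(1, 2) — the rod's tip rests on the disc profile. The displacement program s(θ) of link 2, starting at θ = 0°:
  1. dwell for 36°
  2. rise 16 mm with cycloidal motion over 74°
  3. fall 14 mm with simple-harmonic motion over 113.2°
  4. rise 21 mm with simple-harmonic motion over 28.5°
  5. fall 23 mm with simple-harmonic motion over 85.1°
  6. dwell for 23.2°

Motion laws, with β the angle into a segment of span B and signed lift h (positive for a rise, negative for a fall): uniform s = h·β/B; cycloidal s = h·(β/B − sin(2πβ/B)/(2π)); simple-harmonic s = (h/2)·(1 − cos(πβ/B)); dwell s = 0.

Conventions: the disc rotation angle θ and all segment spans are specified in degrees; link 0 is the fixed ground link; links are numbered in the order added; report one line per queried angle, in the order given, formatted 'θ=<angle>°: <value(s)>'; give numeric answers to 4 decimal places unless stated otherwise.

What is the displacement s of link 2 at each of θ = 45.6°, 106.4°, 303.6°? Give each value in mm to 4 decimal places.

seg 1 [0°–36°] dwell: s stays 0.0000
seg 2 [36°–110°] cycloidal, h=16: θ=45.6° here. β=9.6, B=74. 16·(0.1297 − sin(2π·0.1297)/(2π)) = 0.2223 → s = 0.2223
seg 2 [36°–110°] cycloidal, h=16: θ=106.4° here. β=70.4, B=74. 16·(0.9514 − sin(2π·0.9514)/(2π)) = 15.9879 → s = 15.9879
seg 2 [36°–110°] cycloidal, h=16: full span → s += 16 → s = 16.0000
seg 3 [110°–223.2°] simple-harmonic, h=-14: full span → s += -14 → s = 2.0000
seg 4 [223.2°–251.7°] simple-harmonic, h=21: full span → s += 21 → s = 23.0000
seg 5 [251.7°–336.8°] simple-harmonic, h=-23: θ=303.6° here. β=51.9, B=85.1. -23/2·(1 − cos(π·0.6099)) = -15.3911 → s = 7.6089

θ=45.6°: 0.2223
θ=106.4°: 15.9879
θ=303.6°: 7.6089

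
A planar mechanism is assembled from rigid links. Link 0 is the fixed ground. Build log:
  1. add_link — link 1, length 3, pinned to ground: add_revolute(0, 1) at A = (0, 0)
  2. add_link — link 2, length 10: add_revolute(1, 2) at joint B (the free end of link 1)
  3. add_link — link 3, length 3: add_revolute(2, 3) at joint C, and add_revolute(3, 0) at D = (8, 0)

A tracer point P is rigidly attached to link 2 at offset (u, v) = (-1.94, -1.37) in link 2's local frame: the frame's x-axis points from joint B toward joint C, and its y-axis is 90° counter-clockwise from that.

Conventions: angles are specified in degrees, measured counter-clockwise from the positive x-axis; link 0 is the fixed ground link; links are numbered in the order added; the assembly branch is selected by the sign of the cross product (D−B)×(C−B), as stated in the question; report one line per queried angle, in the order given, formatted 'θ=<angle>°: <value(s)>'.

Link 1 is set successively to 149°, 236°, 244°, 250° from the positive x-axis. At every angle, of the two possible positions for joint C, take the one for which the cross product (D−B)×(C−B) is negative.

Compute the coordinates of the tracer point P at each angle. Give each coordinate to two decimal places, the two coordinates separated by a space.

A=(0,0), D=(8.00,0)
θ=149°: B = A + 3.00·(cos149°, sin149°) = (-2.5715, 1.5451)
θ=149°: |BD| = 10.6838
θ=149°: circle(B,10.00) ∩ circle(D,3.00): a=9.6007, h=2.7976
θ=149°:   candidates: C₊=(7.3329,2.9249) cross=29.890; C₋=(6.5237,-2.6116) cross=-29.890
θ=149°:   branch - wants cross < 0 → take C=(6.5237,-2.6116) (cross=-29.890)
θ=149°: ex = (C−B)/|BC| = (0.9095,-0.4157); ey = (0.4157,0.9095)
θ=149°: P = B + -1.94·ex + -1.37·ey = (-4.9054,1.1055)
θ=236°: B = A + 3.00·(cos236°, sin236°) = (-1.6776, -2.4871)
θ=236°: |BD| = 9.9921
θ=236°: circle(B,10.00) ∩ circle(D,3.00): a=9.5496, h=2.9672
θ=236°:   candidates: C₊=(6.8329,2.7637) cross=29.648; C₋=(8.3101,-2.9839) cross=-29.648
θ=236°:   branch - wants cross < 0 → take C=(8.3101,-2.9839) (cross=-29.648)
θ=236°: ex = (C−B)/|BC| = (0.9988,-0.0497); ey = (0.0497,0.9988)
θ=236°: P = B + -1.94·ex + -1.37·ey = (-3.6832,-3.7590)
θ=244°: B = A + 3.00·(cos244°, sin244°) = (-1.3151, -2.6964)
θ=244°: |BD| = 9.6975
θ=244°: circle(B,10.00) ∩ circle(D,3.00): a=9.5407, h=2.9959
θ=244°:   candidates: C₊=(7.0163,2.8342) cross=29.053; C₋=(8.6824,-2.9214) cross=-29.053
θ=244°:   branch - wants cross < 0 → take C=(8.6824,-2.9214) (cross=-29.053)
θ=244°: ex = (C−B)/|BC| = (0.9997,-0.0225); ey = (0.0225,0.9997)
θ=244°: P = B + -1.94·ex + -1.37·ey = (-3.2854,-4.0224)
θ=250°: B = A + 3.00·(cos250°, sin250°) = (-1.0261, -2.8191)
θ=250°: |BD| = 9.4561
θ=250°: circle(B,10.00) ∩ circle(D,3.00): a=9.5398, h=2.9988
θ=250°:   candidates: C₊=(7.1859,2.8874) cross=28.357; C₋=(8.9739,-2.8375) cross=-28.357
θ=250°:   branch - wants cross < 0 → take C=(8.9739,-2.8375) (cross=-28.357)
θ=250°: ex = (C−B)/|BC| = (1.0000,-0.0018); ey = (0.0018,1.0000)
θ=250°: P = B + -1.94·ex + -1.37·ey = (-2.9686,-4.1855)

θ=149°: -4.91 1.11
θ=236°: -3.68 -3.76
θ=244°: -3.29 -4.02
θ=250°: -2.97 -4.19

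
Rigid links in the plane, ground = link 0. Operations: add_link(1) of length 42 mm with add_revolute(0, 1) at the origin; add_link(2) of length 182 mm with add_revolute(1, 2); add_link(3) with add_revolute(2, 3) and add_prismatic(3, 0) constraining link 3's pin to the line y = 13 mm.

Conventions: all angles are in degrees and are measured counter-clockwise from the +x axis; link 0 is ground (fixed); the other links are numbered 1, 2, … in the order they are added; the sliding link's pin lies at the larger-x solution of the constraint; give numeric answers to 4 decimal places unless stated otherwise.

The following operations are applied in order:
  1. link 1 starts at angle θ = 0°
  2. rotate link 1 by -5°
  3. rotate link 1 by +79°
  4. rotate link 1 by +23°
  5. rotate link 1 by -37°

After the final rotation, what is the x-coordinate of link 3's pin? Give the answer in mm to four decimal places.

geometry: r = 42 mm, L = 182 mm, e = 13 mm; θ starts at 0°
rotate link 1 by -5°: θ ← 0° -5° = -5°
rotate link 1 by +79°: θ ← -5° +79° = 74°
rotate link 1 by +23°: θ ← 74° +23° = 97°
rotate link 1 by -37°: θ ← 97° -37° = 60°
crank pin P = (r cos θ, r sin θ) = (21.000000, 36.373067)
h = r sin θ − e = 36.373067 − 13 = 23.373067
x = r cos θ + √(L² − h²) = 21.000000 + 180.492935 = 201.492935

201.4929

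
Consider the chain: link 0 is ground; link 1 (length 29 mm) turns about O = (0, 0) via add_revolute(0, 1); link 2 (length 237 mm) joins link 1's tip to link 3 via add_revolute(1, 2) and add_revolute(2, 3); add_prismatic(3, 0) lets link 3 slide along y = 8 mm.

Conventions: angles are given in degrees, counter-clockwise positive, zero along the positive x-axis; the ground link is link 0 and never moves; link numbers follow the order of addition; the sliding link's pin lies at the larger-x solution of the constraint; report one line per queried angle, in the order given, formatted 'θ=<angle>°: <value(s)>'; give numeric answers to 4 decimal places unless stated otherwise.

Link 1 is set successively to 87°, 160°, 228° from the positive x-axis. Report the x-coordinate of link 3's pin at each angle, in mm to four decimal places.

geometry: r = 29 mm, L = 237 mm, e = 8 mm
θ=87°: crank pin P = (r cos θ, r sin θ) = (1.517743, 28.960257)
θ=87°: h = r sin θ − e = 28.960257 − 8 = 20.960257
θ=87°: x = r cos θ + √(L² − h²) = 1.517743 + 236.071319 = 237.589062
θ=160°: crank pin P = (r cos θ, r sin θ) = (-27.251086, 9.918584)
θ=160°: h = r sin θ − e = 9.918584 − 8 = 1.918584
θ=160°: x = r cos θ + √(L² − h²) = -27.251086 + 236.992234 = 209.741148
θ=228°: crank pin P = (r cos θ, r sin θ) = (-19.404788, -21.551200)
θ=228°: h = r sin θ − e = -21.551200 − 8 = -29.551200
θ=228°: x = r cos θ + √(L² − h²) = -19.404788 + 235.150434 = 215.745646

θ=87°: 237.5891
θ=160°: 209.7411
θ=228°: 215.7456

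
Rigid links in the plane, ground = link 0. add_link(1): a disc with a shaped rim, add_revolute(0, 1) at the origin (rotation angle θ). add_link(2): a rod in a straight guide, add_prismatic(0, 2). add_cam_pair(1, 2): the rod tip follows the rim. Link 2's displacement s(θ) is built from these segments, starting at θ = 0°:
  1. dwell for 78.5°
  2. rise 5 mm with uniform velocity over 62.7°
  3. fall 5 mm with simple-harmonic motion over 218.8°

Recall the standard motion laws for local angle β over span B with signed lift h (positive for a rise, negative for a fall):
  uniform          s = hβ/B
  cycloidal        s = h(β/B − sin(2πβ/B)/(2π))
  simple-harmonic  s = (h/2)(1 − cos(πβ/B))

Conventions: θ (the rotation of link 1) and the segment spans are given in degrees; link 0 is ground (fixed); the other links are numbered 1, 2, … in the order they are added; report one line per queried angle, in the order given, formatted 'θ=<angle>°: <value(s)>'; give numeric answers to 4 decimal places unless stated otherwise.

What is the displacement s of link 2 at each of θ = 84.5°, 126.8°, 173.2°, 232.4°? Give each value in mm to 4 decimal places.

segment 1 (0° to 78.5°, dwell): s unchanged at 0.0000
θ = 84.5° falls in segment 2 (78.5° to 141.2°, uniform, h = 5): β = 84.5 − 78.5 = 6°, B = 62.7°; Δs = 5·6/62.7 = 0.4785; s = 0.0000 + 0.4785 = 0.4785
θ = 126.8° falls in segment 2 (78.5° to 141.2°, uniform, h = 5): β = 126.8 − 78.5 = 48.3°, B = 62.7°; Δs = 5·48.3/62.7 = 3.8517; s = 0.0000 + 3.8517 = 3.8517
segment 2 (78.5° to 141.2°, uniform, h = 5) is passed completely: s = 0.0000 + (5) = 5.0000
θ = 173.2° falls in segment 3 (141.2° to 360°, simple-harmonic, h = -5): β = 173.2 − 141.2 = 32°, B = 218.8°; Δs = -5/2·(1 − cos(π·0.1463)) = -0.2593; s = 5.0000 − 0.2593 = 4.7407
θ = 232.4° falls in segment 3 (141.2° to 360°, simple-harmonic, h = -5): β = 232.4 − 141.2 = 91.2°, B = 218.8°; Δs = -5/2·(1 − cos(π·0.4168)) = -1.8541; s = 5.0000 − 1.8541 = 3.1459

θ=84.5°: 0.4785
θ=126.8°: 3.8517
θ=173.2°: 4.7407
θ=232.4°: 3.1459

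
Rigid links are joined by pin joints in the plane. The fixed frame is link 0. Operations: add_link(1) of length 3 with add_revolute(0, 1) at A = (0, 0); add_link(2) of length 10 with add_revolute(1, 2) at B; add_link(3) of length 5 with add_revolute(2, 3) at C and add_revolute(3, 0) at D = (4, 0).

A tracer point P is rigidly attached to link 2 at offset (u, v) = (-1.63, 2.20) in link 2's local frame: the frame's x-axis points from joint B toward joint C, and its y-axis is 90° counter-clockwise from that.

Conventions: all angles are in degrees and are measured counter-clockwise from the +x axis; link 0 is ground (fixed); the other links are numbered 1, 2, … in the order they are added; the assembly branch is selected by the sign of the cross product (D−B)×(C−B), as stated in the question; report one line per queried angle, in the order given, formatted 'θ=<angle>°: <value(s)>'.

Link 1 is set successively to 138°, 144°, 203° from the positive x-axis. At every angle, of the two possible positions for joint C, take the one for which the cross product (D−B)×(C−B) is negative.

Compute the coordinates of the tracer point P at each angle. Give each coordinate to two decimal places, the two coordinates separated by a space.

A=(0,0), D=(4.00,0)
θ=138°: B = A + 3.00·(cos138°, sin138°) = (-2.2294, 2.0074)
θ=138°: |BD| = 6.5449
θ=138°: circle(B,10.00) ∩ circle(D,5.00): a=9.0021, h=4.3545
θ=138°:   candidates: C₊=(7.6744,3.3910) cross=28.500; C₋=(5.0032,-4.8983) cross=-28.500
θ=138°:   branch - wants cross < 0 → take C=(5.0032,-4.8983) (cross=-28.500)
θ=138°: ex = (C−B)/|BC| = (0.7233,-0.6906); ey = (0.6906,0.7233)
θ=138°: P = B + -1.63·ex + 2.20·ey = (-1.8891,4.7242)
θ=144°: B = A + 3.00·(cos144°, sin144°) = (-2.4271, 1.7634)
θ=144°: |BD| = 6.6646
θ=144°: circle(B,10.00) ∩ circle(D,5.00): a=8.9591, h=4.4424
θ=144°:   candidates: C₊=(7.3881,3.6770) cross=29.607; C₋=(5.0373,-4.8912) cross=-29.607
θ=144°:   branch - wants cross < 0 → take C=(5.0373,-4.8912) (cross=-29.607)
θ=144°: ex = (C−B)/|BC| = (0.7464,-0.6655); ey = (0.6655,0.7464)
θ=144°: P = B + -1.63·ex + 2.20·ey = (-2.1797,4.4902)
θ=203°: B = A + 3.00·(cos203°, sin203°) = (-2.7615, -1.1722)
θ=203°: |BD| = 6.8624
θ=203°: circle(B,10.00) ∩ circle(D,5.00): a=8.8958, h=4.5679
θ=203°:   candidates: C₊=(5.2233,4.8481) cross=31.346; C₋=(6.7838,-4.1534) cross=-31.346
θ=203°:   branch - wants cross < 0 → take C=(6.7838,-4.1534) (cross=-31.346)
θ=203°: ex = (C−B)/|BC| = (0.9545,-0.2981); ey = (0.2981,0.9545)
θ=203°: P = B + -1.63·ex + 2.20·ey = (-3.6615,1.4137)

θ=138°: -1.89 4.72
θ=144°: -2.18 4.49
θ=203°: -3.66 1.41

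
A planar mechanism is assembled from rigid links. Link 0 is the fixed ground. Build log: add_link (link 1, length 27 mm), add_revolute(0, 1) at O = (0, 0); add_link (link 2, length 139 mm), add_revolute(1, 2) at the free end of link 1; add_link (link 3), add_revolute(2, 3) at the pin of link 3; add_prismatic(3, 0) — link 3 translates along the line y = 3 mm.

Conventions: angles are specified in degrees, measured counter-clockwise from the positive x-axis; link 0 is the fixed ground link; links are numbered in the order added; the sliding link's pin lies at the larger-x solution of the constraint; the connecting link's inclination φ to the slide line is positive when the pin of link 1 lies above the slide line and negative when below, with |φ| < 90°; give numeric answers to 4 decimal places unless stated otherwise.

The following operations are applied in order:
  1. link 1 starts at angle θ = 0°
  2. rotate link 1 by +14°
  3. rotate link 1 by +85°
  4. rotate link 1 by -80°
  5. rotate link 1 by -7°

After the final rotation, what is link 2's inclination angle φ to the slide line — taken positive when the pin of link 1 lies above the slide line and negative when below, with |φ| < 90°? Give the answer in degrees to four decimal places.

geometry: r = 27 mm, L = 139 mm, e = 3 mm; θ starts at 0°
rotate link 1 by +14°: θ ← 0° +14° = 14°
rotate link 1 by +85°: θ ← 14° +85° = 99°
rotate link 1 by -80°: θ ← 99° -80° = 19°
rotate link 1 by -7°: θ ← 19° -7° = 12°
h = r sin θ − e = 5.613616 − 3 = 2.613616
sin φ = h / L = 2.613616 / 139 = 0.01880299
φ = arcsin(0.01880299) = 1.077395°

1.0774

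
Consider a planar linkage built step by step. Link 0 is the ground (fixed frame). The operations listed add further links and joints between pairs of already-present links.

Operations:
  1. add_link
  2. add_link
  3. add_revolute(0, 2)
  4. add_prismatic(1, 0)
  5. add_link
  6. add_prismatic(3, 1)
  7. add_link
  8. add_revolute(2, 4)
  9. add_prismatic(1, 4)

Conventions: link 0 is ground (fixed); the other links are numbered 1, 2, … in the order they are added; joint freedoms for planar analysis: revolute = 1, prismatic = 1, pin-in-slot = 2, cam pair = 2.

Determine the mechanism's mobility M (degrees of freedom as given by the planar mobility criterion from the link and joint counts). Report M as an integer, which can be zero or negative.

L=1 J1=0 J2=0
add link → L=2 J1=0 J2=0
add link → L=3 J1=0 J2=0
R@0,2 dof=1 J1 → L=3 J1=1 J2=0
P@1,0 dof=1 J1 → L=3 J1=2 J2=0
add link → L=4 J1=2 J2=0
P@3,1 dof=1 J1 → L=4 J1=3 J2=0
add link → L=5 J1=3 J2=0
R@2,4 dof=1 J1 → L=5 J1=4 J2=0
P@1,4 dof=1 J1 → L=5 J1=5 J2=0
M=3(L−1)−2J1−J2=3·4−2·5−0=2

M = 2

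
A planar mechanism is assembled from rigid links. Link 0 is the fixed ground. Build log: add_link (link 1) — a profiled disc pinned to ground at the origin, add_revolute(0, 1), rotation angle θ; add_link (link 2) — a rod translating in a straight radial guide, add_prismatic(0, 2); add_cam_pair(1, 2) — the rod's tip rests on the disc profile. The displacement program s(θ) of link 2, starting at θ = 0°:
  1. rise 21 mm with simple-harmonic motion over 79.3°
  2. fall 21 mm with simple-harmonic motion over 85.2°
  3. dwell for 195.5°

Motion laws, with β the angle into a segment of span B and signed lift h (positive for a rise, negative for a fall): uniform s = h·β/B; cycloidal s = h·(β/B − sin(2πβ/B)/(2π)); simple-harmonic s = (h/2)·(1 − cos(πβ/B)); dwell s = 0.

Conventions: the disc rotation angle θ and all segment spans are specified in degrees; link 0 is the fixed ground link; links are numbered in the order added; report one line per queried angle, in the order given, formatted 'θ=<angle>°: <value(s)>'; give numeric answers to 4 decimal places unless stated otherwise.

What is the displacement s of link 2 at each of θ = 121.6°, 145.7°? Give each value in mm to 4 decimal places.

seg 1 [0°–79.3°] simple-harmonic, h=21: full span → s += 21 → s = 21.0000
seg 2 [79.3°–164.5°] simple-harmonic, h=-21: θ=121.6° here. β=42.3, B=85.2. -21/2·(1 − cos(π·0.4965)) = -10.3839 → s = 10.6161
seg 2 [79.3°–164.5°] simple-harmonic, h=-21: θ=145.7° here. β=66.4, B=85.2. -21/2·(1 − cos(π·0.7793)) = -18.5766 → s = 2.4234

θ=121.6°: 10.6161
θ=145.7°: 2.4234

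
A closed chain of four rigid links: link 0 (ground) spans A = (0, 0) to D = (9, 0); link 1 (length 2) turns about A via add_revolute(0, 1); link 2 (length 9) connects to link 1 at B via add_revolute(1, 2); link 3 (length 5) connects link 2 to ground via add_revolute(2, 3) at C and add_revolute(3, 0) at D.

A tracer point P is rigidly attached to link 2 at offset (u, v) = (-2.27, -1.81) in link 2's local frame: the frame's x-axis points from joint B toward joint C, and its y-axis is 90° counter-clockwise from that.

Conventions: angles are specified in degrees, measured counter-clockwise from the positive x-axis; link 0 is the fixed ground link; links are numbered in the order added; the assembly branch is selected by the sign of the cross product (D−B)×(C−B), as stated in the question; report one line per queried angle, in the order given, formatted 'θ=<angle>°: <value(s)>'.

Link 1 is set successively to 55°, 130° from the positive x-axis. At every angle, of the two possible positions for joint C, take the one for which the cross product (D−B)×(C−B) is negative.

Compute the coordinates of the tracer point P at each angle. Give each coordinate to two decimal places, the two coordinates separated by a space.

A=(0,0), D=(9.00,0)
θ=55°: B = A + 2.00·(cos55°, sin55°) = (1.1472, 1.6383)
θ=55°: |BD| = 8.0219
θ=55°: circle(B,9.00) ∩ circle(D,5.00): a=7.5014, h=4.9728
θ=55°:   candidates: C₊=(9.5060,4.9743) cross=39.892; C₋=(7.4749,-4.7617) cross=-39.892
θ=55°:   branch - wants cross < 0 → take C=(7.4749,-4.7617) (cross=-39.892)
θ=55°: ex = (C−B)/|BC| = (0.7031,-0.7111); ey = (0.7111,0.7031)
θ=55°: P = B + -2.27·ex + -1.81·ey = (-1.7359,1.9800)
θ=130°: B = A + 2.00·(cos130°, sin130°) = (-1.2856, 1.5321)
θ=130°: |BD| = 10.3991
θ=130°: circle(B,9.00) ∩ circle(D,5.00): a=7.8921, h=4.3261
θ=130°:   candidates: C₊=(7.1577,4.6482) cross=44.987; C₋=(5.8830,-3.9095) cross=-44.987
θ=130°:   branch - wants cross < 0 → take C=(5.8830,-3.9095) (cross=-44.987)
θ=130°: ex = (C−B)/|BC| = (0.7965,-0.6046); ey = (0.6046,0.7965)
θ=130°: P = B + -2.27·ex + -1.81·ey = (-4.1880,1.4629)

θ=55°: -1.74 1.98
θ=130°: -4.19 1.46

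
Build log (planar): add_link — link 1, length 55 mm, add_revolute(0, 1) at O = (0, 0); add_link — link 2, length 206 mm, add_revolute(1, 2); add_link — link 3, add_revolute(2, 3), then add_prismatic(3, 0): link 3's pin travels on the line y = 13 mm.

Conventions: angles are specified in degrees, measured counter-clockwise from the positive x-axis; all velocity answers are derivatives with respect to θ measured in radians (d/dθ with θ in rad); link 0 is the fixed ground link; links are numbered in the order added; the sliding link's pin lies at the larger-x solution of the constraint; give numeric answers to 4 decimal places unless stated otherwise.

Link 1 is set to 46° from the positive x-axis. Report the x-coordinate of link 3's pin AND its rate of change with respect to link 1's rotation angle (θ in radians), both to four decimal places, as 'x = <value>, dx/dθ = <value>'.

geometry: r = 55 mm, L = 206 mm, e = 13 mm
crank pin P = (r cos θ, r sin θ) = (38.206210, 39.563689)
h = r sin θ − e = 39.563689 − 13 = 26.563689
x = r cos θ + √(L² − h²) = 38.206210 + 204.280127 = 242.486338
dx/dθ = −r sin θ − h·r cos θ/√(L² − h²) (θ in radians; h = 26.563689) = -44.531857

x = 242.4863, dx/dθ = -44.5319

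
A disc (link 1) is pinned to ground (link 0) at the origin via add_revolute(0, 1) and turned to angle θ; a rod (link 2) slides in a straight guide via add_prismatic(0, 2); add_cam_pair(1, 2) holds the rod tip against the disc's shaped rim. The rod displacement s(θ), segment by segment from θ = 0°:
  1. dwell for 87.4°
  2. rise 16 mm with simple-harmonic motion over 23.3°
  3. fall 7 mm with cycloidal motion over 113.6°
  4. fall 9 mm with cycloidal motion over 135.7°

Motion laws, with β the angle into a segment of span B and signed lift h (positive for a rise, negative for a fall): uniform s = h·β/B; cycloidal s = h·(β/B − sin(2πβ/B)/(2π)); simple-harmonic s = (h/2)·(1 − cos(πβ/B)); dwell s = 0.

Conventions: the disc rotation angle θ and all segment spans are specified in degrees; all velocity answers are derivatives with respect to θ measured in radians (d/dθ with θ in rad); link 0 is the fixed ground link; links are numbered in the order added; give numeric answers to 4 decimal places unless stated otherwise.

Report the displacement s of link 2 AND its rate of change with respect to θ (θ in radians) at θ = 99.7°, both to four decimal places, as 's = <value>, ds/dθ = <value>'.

segment 1 (0° to 87.4°, dwell): s unchanged at 0.0000
θ = 99.7° falls in segment 2 (87.4° to 110.7°, simple-harmonic, h = 16): β = 99.7 − 87.4 = 12.3°, B = 23.3°; Δs = 16/2·(1 − cos(π·0.5279)) = 8.7002; s = 0.0000 + 8.7002 = 8.7002
velocity in seg [87.4°–110.7°] (simple-harmonic), θ in radians: β = 12.3° = 0.2147 rad, B = 23.3° = 0.4067 rad; ds/dθ = (πh/(2B)) sin(πβ/B) = (π·16/(2·0.4067)) sin(π·0.5279) = 61.565376 mm/rad

s = 8.7002, ds/dθ = 61.5654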